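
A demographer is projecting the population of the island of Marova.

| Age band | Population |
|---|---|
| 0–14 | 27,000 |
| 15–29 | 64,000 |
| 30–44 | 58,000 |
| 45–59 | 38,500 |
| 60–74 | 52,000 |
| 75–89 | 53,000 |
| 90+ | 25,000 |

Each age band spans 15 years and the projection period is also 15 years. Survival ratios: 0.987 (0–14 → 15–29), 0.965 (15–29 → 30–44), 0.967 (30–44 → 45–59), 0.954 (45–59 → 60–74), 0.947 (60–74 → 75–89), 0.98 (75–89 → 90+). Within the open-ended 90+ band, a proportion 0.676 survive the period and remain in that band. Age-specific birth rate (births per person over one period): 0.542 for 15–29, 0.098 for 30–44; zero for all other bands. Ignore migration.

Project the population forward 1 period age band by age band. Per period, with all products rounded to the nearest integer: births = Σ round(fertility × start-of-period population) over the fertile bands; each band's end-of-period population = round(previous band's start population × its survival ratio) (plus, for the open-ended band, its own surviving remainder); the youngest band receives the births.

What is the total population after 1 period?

339680

(Groups numbered youngest = 1 to oldest = 7.)
After projecting period 1:
Births: 64000 × 0.542 = 34688  |  58000 × 0.098 = 5684 — total 40372
Group 2: 27000 × 0.987 = 26649
Group 3: 64000 × 0.965 = 61760
Group 4: 58000 × 0.967 = 56086
Group 5: 38500 × 0.954 = 36729
Group 6: 52000 × 0.947 = 49244
Group 7: 53000 × 0.98 + 25000 × 0.676 = 51940 + 16900 = 68840
Population now: 0–14=40372, 15–29=26649, 30–44=61760, 45–59=56086, 60–74=36729, 75–89=49244, 90+=68840
Total after period 1: 40372 + 26649 + 61760 + 56086 + 36729 + 49244 + 68840 = 339680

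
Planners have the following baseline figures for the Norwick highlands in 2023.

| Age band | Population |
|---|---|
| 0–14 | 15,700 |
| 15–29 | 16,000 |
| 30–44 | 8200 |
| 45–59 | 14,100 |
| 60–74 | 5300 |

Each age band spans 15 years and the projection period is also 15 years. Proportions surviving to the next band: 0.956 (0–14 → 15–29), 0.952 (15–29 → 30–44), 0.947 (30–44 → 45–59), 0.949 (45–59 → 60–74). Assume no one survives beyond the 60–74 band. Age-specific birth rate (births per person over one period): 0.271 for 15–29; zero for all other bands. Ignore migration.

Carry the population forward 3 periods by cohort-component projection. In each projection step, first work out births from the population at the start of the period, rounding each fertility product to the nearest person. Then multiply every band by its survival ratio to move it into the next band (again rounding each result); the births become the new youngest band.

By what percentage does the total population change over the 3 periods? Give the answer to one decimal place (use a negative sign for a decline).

-39.0

Call the groups 1 to 5, youngest first.
— Period 1 —
Births: 16000 × 0.271 = 4336
Group 2: 15700 × 0.956 = 15009
Group 3: 16000 × 0.952 = 15232
Group 4: 8200 × 0.947 = 7765
Group 5: 14100 × 0.949 = 13381
End of period: [4336, 15009, 15232, 7765, 13381]
— Period 2 —
Births: 15009 × 0.271 = 4067
Group 2: 4336 × 0.956 = 4145
Group 3: 15009 × 0.952 = 14289
Group 4: 15232 × 0.947 = 14425
Group 5: 7765 × 0.949 = 7369
End of period: [4067, 4145, 14289, 14425, 7369]
— Period 3 —
Births: 4145 × 0.271 = 1123
Group 2: 4067 × 0.956 = 3888
Group 3: 4145 × 0.952 = 3946
Group 4: 14289 × 0.947 = 13532
Group 5: 14425 × 0.949 = 13689
End of period: [1123, 3888, 3946, 13532, 13689]
Total: 59300 → 36178; change = -23122; percentage change = -39.0%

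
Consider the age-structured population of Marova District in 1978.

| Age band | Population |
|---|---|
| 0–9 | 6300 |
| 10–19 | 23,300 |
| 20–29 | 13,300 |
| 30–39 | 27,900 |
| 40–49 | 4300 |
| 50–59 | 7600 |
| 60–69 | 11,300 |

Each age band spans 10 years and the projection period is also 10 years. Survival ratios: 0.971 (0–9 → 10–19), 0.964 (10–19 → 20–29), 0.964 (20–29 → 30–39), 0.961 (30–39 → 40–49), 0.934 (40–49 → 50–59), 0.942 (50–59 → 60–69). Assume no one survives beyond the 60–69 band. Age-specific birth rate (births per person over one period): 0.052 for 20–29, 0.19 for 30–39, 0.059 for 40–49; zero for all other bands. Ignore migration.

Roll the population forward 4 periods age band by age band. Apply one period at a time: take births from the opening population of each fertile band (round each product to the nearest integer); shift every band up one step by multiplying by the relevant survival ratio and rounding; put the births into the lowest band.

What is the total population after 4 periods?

53842

(Bands numbered youngest = 1 to oldest = 7.)
After projecting period 1:
Births: 13300 × 0.052 = 692 ; 27900 × 0.19 = 5301 ; 4300 × 0.059 = 254 → 6247
Band 2: 6300 × 0.971 = 6117
Band 3: 23300 × 0.964 = 22461
Band 4: 13300 × 0.964 = 12821
Band 5: 27900 × 0.961 = 26812
Band 6: 4300 × 0.934 = 4016
Band 7: 7600 × 0.942 = 7159
End of period: [6247, 6117, 22461, 12821, 26812, 4016, 7159]
After projecting period 2:
Births: 22461 × 0.052 = 1168 ; 12821 × 0.19 = 2436 ; 26812 × 0.059 = 1582 → 5186
Band 2: 6247 × 0.971 = 6066
Band 3: 6117 × 0.964 = 5897
Band 4: 22461 × 0.964 = 21652
Band 5: 12821 × 0.961 = 12321
Band 6: 26812 × 0.934 = 25042
Band 7: 4016 × 0.942 = 3783
End of period: [5186, 6066, 5897, 21652, 12321, 25042, 3783]
After projecting period 3:
Births: 5897 × 0.052 = 307 ; 21652 × 0.19 = 4114 ; 12321 × 0.059 = 727 → 5148
Band 2: 5186 × 0.971 = 5036
Band 3: 6066 × 0.964 = 5848
Band 4: 5897 × 0.964 = 5685
Band 5: 21652 × 0.961 = 20808
Band 6: 12321 × 0.934 = 11508
Band 7: 25042 × 0.942 = 23590
End of period: [5148, 5036, 5848, 5685, 20808, 11508, 23590]
After projecting period 4:
Births: 5848 × 0.052 = 304 ; 5685 × 0.19 = 1080 ; 20808 × 0.059 = 1228 → 2612
Band 2: 5148 × 0.971 = 4999
Band 3: 5036 × 0.964 = 4855
Band 4: 5848 × 0.964 = 5637
Band 5: 5685 × 0.961 = 5463
Band 6: 20808 × 0.934 = 19435
Band 7: 11508 × 0.942 = 10841
End of period: [2612, 4999, 4855, 5637, 5463, 19435, 10841]
Total after period 4: 2612 + 4999 + 4855 + 5637 + 5463 + 19435 + 10841 = 53842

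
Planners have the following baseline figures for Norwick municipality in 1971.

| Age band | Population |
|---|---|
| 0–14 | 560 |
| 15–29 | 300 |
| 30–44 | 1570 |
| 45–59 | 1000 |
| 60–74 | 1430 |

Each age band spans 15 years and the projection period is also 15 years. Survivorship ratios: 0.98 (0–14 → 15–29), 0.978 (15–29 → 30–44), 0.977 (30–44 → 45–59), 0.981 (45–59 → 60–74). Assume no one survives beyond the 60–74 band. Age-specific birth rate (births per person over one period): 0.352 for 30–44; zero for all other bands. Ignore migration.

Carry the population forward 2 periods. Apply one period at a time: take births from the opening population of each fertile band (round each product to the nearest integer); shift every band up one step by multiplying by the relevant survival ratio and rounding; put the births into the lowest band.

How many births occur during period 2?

103

Period 1.
Births: 1570 × 0.352 = 553
15–29: 560 × 0.98 = 549
30–44: 300 × 0.978 = 293
45–59: 1570 × 0.977 = 1534
60–74: 1000 × 0.981 = 981
Population now: 0–14=553, 15–29=549, 30–44=293, 45–59=1534, 60–74=981
Period 2.
Births: 293 × 0.352 = 103
15–29: 553 × 0.98 = 542
30–44: 549 × 0.978 = 537
45–59: 293 × 0.977 = 286
60–74: 1534 × 0.981 = 1505
Population now: 0–14=103, 15–29=542, 30–44=537, 45–59=286, 60–74=1505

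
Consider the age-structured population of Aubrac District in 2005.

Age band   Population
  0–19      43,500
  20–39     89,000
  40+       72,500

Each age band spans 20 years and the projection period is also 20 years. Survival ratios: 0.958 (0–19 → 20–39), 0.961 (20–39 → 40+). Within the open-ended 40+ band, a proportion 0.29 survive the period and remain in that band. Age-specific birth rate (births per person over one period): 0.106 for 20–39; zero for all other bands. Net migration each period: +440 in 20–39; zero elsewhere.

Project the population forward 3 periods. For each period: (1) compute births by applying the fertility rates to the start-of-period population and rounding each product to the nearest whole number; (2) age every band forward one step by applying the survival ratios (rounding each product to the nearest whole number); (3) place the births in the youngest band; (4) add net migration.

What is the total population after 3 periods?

Period 1.
Births: 89000 × 0.106 = 9434
20–39: 43500 × 0.958 = 41673
40+: 89000 × 0.961 + 72500 × 0.29 = 85529 + 21025 = 106554
Net migration: 20–39 + 440 → 42113
→ [9434, 42113, 106554]
Period 2.
Births: 42113 × 0.106 = 4464
20–39: 9434 × 0.958 = 9038
40+: 42113 × 0.961 + 106554 × 0.29 = 40471 + 30901 = 71372
Net migration: 20–39 + 440 → 9478
→ [4464, 9478, 71372]
Period 3.
Births: 9478 × 0.106 = 1005
20–39: 4464 × 0.958 = 4277
40+: 9478 × 0.961 + 71372 × 0.29 = 9108 + 20698 = 29806
Net migration: 20–39 + 440 → 4717
→ [1005, 4717, 29806]
Total after period 3: 1005 + 4717 + 29806 = 35528

35528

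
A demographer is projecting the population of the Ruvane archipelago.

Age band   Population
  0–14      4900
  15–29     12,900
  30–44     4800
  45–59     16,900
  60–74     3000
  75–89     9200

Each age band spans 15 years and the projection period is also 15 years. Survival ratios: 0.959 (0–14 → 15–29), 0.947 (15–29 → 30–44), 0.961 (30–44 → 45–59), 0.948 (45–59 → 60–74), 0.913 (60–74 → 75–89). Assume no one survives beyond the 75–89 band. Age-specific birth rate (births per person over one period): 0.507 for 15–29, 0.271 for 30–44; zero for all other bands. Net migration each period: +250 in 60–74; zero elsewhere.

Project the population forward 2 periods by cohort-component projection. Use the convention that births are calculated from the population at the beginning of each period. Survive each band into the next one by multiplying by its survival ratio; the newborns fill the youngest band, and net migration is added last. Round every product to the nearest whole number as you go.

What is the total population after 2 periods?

48881

After projecting period 1:
Births: 12900 * 0.507 = 6540, 4800 * 0.271 = 1301 → total 7841
15–29: 4900 * 0.959 = 4699
30–44: 12900 * 0.947 = 12216
45–59: 4800 * 0.961 = 4613
60–74: 16900 * 0.948 = 16021
75–89: 3000 * 0.913 = 2739
Net migration: 60–74 + 250 → 16271
End of period: [7841, 4699, 12216, 4613, 16271, 2739]
After projecting period 2:
Births: 4699 * 0.507 = 2382, 12216 * 0.271 = 3311 → total 5693
15–29: 7841 * 0.959 = 7520
30–44: 4699 * 0.947 = 4450
45–59: 12216 * 0.961 = 11740
60–74: 4613 * 0.948 = 4373
75–89: 16271 * 0.913 = 14855
Net migration: 60–74 + 250 → 4623
End of period: [5693, 7520, 4450, 11740, 4623, 14855]
Total after period 2: 5693 + 7520 + 4450 + 11740 + 4623 + 14855 = 48881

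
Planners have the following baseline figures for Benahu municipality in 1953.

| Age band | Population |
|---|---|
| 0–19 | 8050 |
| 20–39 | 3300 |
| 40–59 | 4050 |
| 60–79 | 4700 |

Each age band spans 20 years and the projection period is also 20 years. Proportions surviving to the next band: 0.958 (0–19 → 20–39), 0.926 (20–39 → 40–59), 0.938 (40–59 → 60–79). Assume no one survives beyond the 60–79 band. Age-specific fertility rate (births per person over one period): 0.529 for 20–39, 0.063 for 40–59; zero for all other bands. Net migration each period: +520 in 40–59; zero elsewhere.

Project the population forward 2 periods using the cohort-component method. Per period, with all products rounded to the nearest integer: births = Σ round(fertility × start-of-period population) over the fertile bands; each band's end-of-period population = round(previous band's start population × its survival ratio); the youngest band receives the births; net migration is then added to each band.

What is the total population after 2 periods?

17237

Period 1:
Births: 3300 × 0.529 = 1746 ; 4050 × 0.063 = 255 → total 2001
20–39: 8050 × 0.958 = 7712
40–59: 3300 × 0.926 = 3056
60–79: 4050 × 0.938 = 3799
Net migration: 40–59 + 520 → 3576
→ [2001, 7712, 3576, 3799]
Period 2:
Births: 7712 × 0.529 = 4080 ; 3576 × 0.063 = 225 → total 4305
20–39: 2001 × 0.958 = 1917
40–59: 7712 × 0.926 = 7141
60–79: 3576 × 0.938 = 3354
Net migration: 40–59 + 520 → 7661
→ [4305, 1917, 7661, 3354]
Total after period 2: 4305 + 1917 + 7661 + 3354 = 17237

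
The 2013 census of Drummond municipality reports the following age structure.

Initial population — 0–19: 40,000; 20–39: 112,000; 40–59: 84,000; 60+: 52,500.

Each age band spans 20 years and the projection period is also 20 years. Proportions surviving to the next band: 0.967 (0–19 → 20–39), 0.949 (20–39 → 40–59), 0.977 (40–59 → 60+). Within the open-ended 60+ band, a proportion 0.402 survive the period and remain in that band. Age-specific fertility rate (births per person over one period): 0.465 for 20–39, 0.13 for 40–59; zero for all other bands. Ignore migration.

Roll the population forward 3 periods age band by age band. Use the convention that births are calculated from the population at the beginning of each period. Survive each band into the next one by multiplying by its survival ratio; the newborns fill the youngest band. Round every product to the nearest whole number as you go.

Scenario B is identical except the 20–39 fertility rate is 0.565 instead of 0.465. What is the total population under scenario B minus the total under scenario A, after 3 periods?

(Groups numbered youngest = 1 to oldest = 4.)
Period 1.
Births: 112000 * 0.465 = 52080  |  84000 * 0.13 = 10920 → total 63000
Group 2: 40000 * 0.967 = 38680
Group 3: 112000 * 0.949 = 106288
Group 4: 84000 * 0.977 + 52500 * 0.402 = 82068 + 21105 = 103173
→ [63000, 38680, 106288, 103173]
Period 2.
Births: 38680 * 0.465 = 17986  |  106288 * 0.13 = 13817 → total 31803
Group 2: 63000 * 0.967 = 60921
Group 3: 38680 * 0.949 = 36707
Group 4: 106288 * 0.977 + 103173 * 0.402 = 103843 + 41476 = 145319
→ [31803, 60921, 36707, 145319]
Period 3.
Births: 60921 * 0.465 = 28328  |  36707 * 0.13 = 4772 → total 33100
Group 2: 31803 * 0.967 = 30754
Group 3: 60921 * 0.949 = 57814
Group 4: 36707 * 0.977 + 145319 * 0.402 = 35863 + 58418 = 94281
→ [33100, 30754, 57814, 94281]
Scenario A total after 3 periods: 215949
Scenario B projection —
Period 1.
Births: 112000 * 0.565 = 63280  |  84000 * 0.13 = 10920 → total 74200
Group 2: 40000 * 0.967 = 38680
Group 3: 112000 * 0.949 = 106288
Group 4: 84000 * 0.977 + 52500 * 0.402 = 82068 + 21105 = 103173
→ [74200, 38680, 106288, 103173]
Period 2.
Births: 38680 * 0.565 = 21854  |  106288 * 0.13 = 13817 → total 35671
Group 2: 74200 * 0.967 = 71751
Group 3: 38680 * 0.949 = 36707
Group 4: 106288 * 0.977 + 103173 * 0.402 = 103843 + 41476 = 145319
→ [35671, 71751, 36707, 145319]
Period 3.
Births: 71751 * 0.565 = 40539  |  36707 * 0.13 = 4772 → total 45311
Group 2: 35671 * 0.967 = 34494
Group 3: 71751 * 0.949 = 68092
Group 4: 36707 * 0.977 + 145319 * 0.402 = 35863 + 58418 = 94281
→ [45311, 34494, 68092, 94281]
Scenario B total after 3 periods: 242178
Difference B − A = 242178 − 215949 = 26229

26229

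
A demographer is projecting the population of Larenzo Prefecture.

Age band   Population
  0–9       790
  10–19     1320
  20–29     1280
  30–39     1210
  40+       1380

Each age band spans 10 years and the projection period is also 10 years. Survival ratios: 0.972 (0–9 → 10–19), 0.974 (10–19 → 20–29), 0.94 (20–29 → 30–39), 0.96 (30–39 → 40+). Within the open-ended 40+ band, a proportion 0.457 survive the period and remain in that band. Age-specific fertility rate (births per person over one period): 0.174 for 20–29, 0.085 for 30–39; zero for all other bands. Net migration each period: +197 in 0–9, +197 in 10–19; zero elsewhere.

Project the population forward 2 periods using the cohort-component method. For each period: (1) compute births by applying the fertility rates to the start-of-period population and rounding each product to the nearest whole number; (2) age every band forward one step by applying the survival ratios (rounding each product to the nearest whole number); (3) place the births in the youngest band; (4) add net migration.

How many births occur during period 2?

Period 1:
Births: 1280 × 0.174 = 223 ; 1210 × 0.085 = 103 — total 326
10–19: 790 × 0.972 = 768
20–29: 1320 × 0.974 = 1286
30–39: 1280 × 0.94 = 1203
40+: 1210 × 0.96 + 1380 × 0.457 = 1162 + 631 = 1793
Net migration: 0–9 + 197 → 523; 10–19 + 197 → 965
Giving 523 / 965 / 1286 / 1203 / 1793.
Period 2:
Births: 1286 × 0.174 = 224 ; 1203 × 0.085 = 102 — total 326
10–19: 523 × 0.972 = 508
20–29: 965 × 0.974 = 940
30–39: 1286 × 0.94 = 1209
40+: 1203 × 0.96 + 1793 × 0.457 = 1155 + 819 = 1974
Net migration: 0–9 + 197 → 523; 10–19 + 197 → 705
Giving 523 / 705 / 940 / 1209 / 1974.

326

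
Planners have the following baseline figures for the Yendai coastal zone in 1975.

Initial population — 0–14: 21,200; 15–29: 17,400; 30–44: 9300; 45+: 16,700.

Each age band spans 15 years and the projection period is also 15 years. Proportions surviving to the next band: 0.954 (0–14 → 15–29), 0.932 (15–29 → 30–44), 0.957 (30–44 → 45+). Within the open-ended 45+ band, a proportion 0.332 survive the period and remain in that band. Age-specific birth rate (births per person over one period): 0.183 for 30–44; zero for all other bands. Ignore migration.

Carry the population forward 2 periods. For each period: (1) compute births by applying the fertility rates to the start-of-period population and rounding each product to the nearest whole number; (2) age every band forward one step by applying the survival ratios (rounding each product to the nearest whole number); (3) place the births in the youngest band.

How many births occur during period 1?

Numbering the groups 1..4 from youngest to oldest:
[period 1]
Births: 9300 * 0.183 = 1702
Group 2: 21200 * 0.954 = 20225
Group 3: 17400 * 0.932 = 16217
Group 4: 9300 * 0.957 + 16700 * 0.332 = 8900 + 5544 = 14444
→ [1702, 20225, 16217, 14444]

1702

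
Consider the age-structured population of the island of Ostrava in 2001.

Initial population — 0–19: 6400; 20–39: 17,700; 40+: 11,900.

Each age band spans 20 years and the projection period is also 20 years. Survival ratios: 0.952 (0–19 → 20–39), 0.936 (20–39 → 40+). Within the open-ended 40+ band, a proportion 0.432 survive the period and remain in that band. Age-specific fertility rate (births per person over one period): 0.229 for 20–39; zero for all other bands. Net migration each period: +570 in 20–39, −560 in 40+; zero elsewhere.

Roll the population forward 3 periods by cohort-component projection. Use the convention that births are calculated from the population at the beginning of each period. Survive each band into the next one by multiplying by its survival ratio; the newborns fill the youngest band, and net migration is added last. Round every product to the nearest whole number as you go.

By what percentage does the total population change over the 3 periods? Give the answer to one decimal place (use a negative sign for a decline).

After projecting period 1:
Births: 17700 × 0.229 = 4053
20–39: 6400 × 0.952 = 6093
40+: 17700 × 0.936 + 11900 × 0.432 = 16567 + 5141 = 21708
Net migration: 20–39 + 570 → 6663; 40+ − 560 → 21148
→ [4053, 6663, 21148]
After projecting period 2:
Births: 6663 × 0.229 = 1526
20–39: 4053 × 0.952 = 3858
40+: 6663 × 0.936 + 21148 × 0.432 = 6237 + 9136 = 15373
Net migration: 20–39 + 570 → 4428; 40+ − 560 → 14813
→ [1526, 4428, 14813]
After projecting period 3:
Births: 4428 × 0.229 = 1014
20–39: 1526 × 0.952 = 1453
40+: 4428 × 0.936 + 14813 × 0.432 = 4145 + 6399 = 10544
Net migration: 20–39 + 570 → 2023; 40+ − 560 → 9984
→ [1014, 2023, 9984]
Total: 36000 → 13021; change = -22979; percentage change = -63.8%

-63.8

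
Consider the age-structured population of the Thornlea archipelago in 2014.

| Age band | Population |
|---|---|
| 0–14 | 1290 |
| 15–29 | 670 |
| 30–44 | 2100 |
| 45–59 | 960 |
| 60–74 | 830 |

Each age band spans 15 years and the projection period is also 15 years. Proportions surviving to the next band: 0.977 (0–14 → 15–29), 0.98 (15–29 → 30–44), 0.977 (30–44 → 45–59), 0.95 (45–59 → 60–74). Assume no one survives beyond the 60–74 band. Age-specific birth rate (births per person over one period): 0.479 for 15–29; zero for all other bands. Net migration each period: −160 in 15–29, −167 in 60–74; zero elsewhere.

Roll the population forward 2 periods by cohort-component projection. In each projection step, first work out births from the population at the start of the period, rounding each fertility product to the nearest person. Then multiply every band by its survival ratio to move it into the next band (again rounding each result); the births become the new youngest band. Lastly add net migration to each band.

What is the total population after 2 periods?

4183

Period 1:
Births: 670 * 0.479 = 321
15–29: 1290 * 0.977 = 1260
30–44: 670 * 0.98 = 657
45–59: 2100 * 0.977 = 2052
60–74: 960 * 0.95 = 912
Net migration: 15–29 − 160 → 1100; 60–74 − 167 → 745
→ [321, 1100, 657, 2052, 745]
Period 2:
Births: 1100 * 0.479 = 527
15–29: 321 * 0.977 = 314
30–44: 1100 * 0.98 = 1078
45–59: 657 * 0.977 = 642
60–74: 2052 * 0.95 = 1949
Net migration: 15–29 − 160 → 154; 60–74 − 167 → 1782
→ [527, 154, 1078, 642, 1782]
Total after period 2: 527 + 154 + 1078 + 642 + 1782 = 4183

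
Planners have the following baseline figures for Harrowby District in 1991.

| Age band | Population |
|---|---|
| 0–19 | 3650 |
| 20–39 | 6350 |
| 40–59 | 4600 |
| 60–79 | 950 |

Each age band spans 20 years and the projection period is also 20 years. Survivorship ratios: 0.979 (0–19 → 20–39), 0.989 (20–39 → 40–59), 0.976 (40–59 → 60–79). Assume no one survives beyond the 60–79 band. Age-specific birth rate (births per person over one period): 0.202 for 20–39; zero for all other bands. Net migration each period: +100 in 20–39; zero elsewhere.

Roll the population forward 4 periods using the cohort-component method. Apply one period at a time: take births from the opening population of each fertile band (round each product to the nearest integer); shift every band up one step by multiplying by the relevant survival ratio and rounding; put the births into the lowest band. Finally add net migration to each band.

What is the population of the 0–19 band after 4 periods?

Numbering the groups 1..4 from youngest to oldest:
— Period 1 —
Births: 6350 * 0.202 = 1283
Group 2: 3650 * 0.979 = 3573
Group 3: 6350 * 0.989 = 6280
Group 4: 4600 * 0.976 = 4490
Net migration: Group 2 + 100 → 3673
→ [1283, 3673, 6280, 4490]
— Period 2 —
Births: 3673 * 0.202 = 742
Group 2: 1283 * 0.979 = 1256
Group 3: 3673 * 0.989 = 3633
Group 4: 6280 * 0.976 = 6129
Net migration: Group 2 + 100 → 1356
→ [742, 1356, 3633, 6129]
— Period 3 —
Births: 1356 * 0.202 = 274
Group 2: 742 * 0.979 = 726
Group 3: 1356 * 0.989 = 1341
Group 4: 3633 * 0.976 = 3546
Net migration: Group 2 + 100 → 826
→ [274, 826, 1341, 3546]
— Period 4 —
Births: 826 * 0.202 = 167
Group 2: 274 * 0.979 = 268
Group 3: 826 * 0.989 = 817
Group 4: 1341 * 0.976 = 1309
Net migration: Group 2 + 100 → 368
→ [167, 368, 817, 1309]

167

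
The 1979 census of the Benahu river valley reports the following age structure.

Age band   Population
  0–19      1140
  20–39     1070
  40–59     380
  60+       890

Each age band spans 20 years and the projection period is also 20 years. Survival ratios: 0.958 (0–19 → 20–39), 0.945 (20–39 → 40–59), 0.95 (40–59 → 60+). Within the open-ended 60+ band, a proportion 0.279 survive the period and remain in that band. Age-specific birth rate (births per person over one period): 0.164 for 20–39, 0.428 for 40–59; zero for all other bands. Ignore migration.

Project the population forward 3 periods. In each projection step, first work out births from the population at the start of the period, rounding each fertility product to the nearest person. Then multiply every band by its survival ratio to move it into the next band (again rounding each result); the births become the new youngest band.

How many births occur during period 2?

Let group 1 be 0–19 through group 4 = 60+.
Period 1:
Births: 1070 × 0.164 = 175  |  380 × 0.428 = 163 ⇒ total 338
Group 2: 1140 × 0.958 = 1092
Group 3: 1070 × 0.945 = 1011
Group 4: 380 × 0.95 + 890 × 0.279 = 361 + 248 = 609
End of period: [338, 1092, 1011, 609]
Period 2:
Births: 1092 × 0.164 = 179  |  1011 × 0.428 = 433 ⇒ total 612
Group 2: 338 × 0.958 = 324
Group 3: 1092 × 0.945 = 1032
Group 4: 1011 × 0.95 + 609 × 0.279 = 960 + 170 = 1130
End of period: [612, 324, 1032, 1130]

612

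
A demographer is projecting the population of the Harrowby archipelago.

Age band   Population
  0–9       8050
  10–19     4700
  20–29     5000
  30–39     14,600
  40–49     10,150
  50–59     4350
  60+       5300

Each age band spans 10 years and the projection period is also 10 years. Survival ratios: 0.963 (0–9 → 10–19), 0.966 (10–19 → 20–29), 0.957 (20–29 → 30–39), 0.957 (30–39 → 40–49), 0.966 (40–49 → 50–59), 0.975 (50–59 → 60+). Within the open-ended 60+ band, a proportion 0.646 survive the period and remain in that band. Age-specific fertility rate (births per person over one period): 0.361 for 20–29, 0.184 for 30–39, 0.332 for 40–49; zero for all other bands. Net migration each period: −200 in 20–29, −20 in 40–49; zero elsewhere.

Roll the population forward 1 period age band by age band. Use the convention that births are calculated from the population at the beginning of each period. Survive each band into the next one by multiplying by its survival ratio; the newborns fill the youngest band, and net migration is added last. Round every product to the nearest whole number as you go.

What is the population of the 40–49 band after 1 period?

13952

— Period 1 —
Births: 5000 × 0.361 = 1805, 14600 × 0.184 = 2686, 10150 × 0.332 = 3370 — total 7861
10–19: 8050 × 0.963 = 7752
20–29: 4700 × 0.966 = 4540
30–39: 5000 × 0.957 = 4785
40–49: 14600 × 0.957 = 13972
50–59: 10150 × 0.966 = 9805
60+: 4350 × 0.975 + 5300 × 0.646 = 4241 + 3424 = 7665
Net migration: 20–29 − 200 → 4340; 40–49 − 20 → 13952
Giving 7861 / 7752 / 4340 / 4785 / 13952 / 9805 / 7665.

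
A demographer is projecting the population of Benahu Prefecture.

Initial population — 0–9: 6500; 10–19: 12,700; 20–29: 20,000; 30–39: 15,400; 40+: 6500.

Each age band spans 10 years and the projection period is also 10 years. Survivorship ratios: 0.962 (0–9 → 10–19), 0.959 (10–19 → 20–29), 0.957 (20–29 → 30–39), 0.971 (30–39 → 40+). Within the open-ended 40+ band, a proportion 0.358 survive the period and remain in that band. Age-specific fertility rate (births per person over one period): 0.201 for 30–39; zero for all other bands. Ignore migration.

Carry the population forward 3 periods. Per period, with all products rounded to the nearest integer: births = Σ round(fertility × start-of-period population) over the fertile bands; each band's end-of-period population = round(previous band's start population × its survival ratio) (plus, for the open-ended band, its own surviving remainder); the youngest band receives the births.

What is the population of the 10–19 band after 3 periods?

— Period 1 —
Births: 15400 × 0.201 = 3095
10–19: 6500 × 0.962 = 6253
20–29: 12700 × 0.959 = 12179
30–39: 20000 × 0.957 = 19140
40+: 15400 × 0.971 + 6500 × 0.358 = 14953 + 2327 = 17280
Giving 3095 / 6253 / 12179 / 19140 / 17280.
— Period 2 —
Births: 19140 × 0.201 = 3847
10–19: 3095 × 0.962 = 2977
20–29: 6253 × 0.959 = 5997
30–39: 12179 × 0.957 = 11655
40+: 19140 × 0.971 + 17280 × 0.358 = 18585 + 6186 = 24771
Giving 3847 / 2977 / 5997 / 11655 / 24771.
— Period 3 —
Births: 11655 × 0.201 = 2343
10–19: 3847 × 0.962 = 3701
20–29: 2977 × 0.959 = 2855
30–39: 5997 × 0.957 = 5739
40+: 11655 × 0.971 + 24771 × 0.358 = 11317 + 8868 = 20185
Giving 2343 / 3701 / 2855 / 5739 / 20185.

3701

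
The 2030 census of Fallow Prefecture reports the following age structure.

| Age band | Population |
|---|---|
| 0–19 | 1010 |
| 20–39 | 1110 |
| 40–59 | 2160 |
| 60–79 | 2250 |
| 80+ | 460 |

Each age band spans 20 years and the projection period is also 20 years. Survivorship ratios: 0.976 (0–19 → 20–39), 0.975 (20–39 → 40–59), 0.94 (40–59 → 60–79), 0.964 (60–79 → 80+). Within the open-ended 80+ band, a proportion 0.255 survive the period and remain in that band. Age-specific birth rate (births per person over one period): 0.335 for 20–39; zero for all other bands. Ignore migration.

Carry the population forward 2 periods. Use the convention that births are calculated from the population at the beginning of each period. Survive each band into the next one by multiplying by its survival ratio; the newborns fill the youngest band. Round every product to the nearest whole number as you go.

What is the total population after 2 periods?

5211

(Groups numbered youngest = 1 to oldest = 5.)
[period 1]
Births: 1110 × 0.335 = 372
Group 2: 1010 × 0.976 = 986
Group 3: 1110 × 0.975 = 1082
Group 4: 2160 × 0.94 = 2030
Group 5: 2250 × 0.964 + 460 × 0.255 = 2169 + 117 = 2286
Population now: 0–19=372, 20–39=986, 40–59=1082, 60–79=2030, 80+=2286
[period 2]
Births: 986 × 0.335 = 330
Group 2: 372 × 0.976 = 363
Group 3: 986 × 0.975 = 961
Group 4: 1082 × 0.94 = 1017
Group 5: 2030 × 0.964 + 2286 × 0.255 = 1957 + 583 = 2540
Population now: 0–19=330, 20–39=363, 40–59=961, 60–79=1017, 80+=2540
Total after period 2: 330 + 363 + 961 + 1017 + 2540 = 5211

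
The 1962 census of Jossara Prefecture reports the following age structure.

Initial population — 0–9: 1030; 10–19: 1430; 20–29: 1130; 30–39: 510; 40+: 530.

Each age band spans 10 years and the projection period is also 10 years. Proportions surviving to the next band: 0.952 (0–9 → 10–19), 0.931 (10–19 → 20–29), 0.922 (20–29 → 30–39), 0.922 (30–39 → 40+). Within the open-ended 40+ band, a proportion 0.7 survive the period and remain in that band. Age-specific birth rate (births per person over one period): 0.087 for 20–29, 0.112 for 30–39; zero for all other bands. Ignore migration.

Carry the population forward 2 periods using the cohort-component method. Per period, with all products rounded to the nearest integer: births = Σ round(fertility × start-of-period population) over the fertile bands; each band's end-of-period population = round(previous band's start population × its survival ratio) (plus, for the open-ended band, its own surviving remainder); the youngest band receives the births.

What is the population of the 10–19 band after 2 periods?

Numbering the groups 1..5 from youngest to oldest:
Period 1.
Births: 1130 × 0.087 = 98, 510 × 0.112 = 57 — total 155
Group 2: 1030 × 0.952 = 981
Group 3: 1430 × 0.931 = 1331
Group 4: 1130 × 0.922 = 1042
Group 5: 510 × 0.922 + 530 × 0.7 = 470 + 371 = 841
→ [155, 981, 1331, 1042, 841]
Period 2.
Births: 1331 × 0.087 = 116, 1042 × 0.112 = 117 — total 233
Group 2: 155 × 0.952 = 148
Group 3: 981 × 0.931 = 913
Group 4: 1331 × 0.922 = 1227
Group 5: 1042 × 0.922 + 841 × 0.7 = 961 + 589 = 1550
→ [233, 148, 913, 1227, 1550]

148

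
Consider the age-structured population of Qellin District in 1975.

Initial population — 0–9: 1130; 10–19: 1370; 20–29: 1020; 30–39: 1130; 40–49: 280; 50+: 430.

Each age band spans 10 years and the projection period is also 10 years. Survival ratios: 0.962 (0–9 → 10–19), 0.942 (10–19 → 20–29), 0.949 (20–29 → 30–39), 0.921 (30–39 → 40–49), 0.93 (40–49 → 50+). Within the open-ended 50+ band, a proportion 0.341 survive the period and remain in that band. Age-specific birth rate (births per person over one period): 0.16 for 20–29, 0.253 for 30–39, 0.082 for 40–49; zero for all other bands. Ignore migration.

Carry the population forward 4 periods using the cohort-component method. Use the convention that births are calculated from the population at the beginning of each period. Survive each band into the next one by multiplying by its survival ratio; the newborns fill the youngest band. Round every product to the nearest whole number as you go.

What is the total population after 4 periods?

4181

Period 1.
Births: 1020 × 0.16 = 163 ; 1130 × 0.253 = 286 ; 280 × 0.082 = 23 — total 472
10–19: 1130 × 0.962 = 1087
20–29: 1370 × 0.942 = 1291
30–39: 1020 × 0.949 = 968
40–49: 1130 × 0.921 = 1041
50+: 280 × 0.93 + 430 × 0.341 = 260 + 147 = 407
Giving 472 / 1087 / 1291 / 968 / 1041 / 407.
Period 2.
Births: 1291 × 0.16 = 207 ; 968 × 0.253 = 245 ; 1041 × 0.082 = 85 — total 537
10–19: 472 × 0.962 = 454
20–29: 1087 × 0.942 = 1024
30–39: 1291 × 0.949 = 1225
40–49: 968 × 0.921 = 892
50+: 1041 × 0.93 + 407 × 0.341 = 968 + 139 = 1107
Giving 537 / 454 / 1024 / 1225 / 892 / 1107.
Period 3.
Births: 1024 × 0.16 = 164 ; 1225 × 0.253 = 310 ; 892 × 0.082 = 73 — total 547
10–19: 537 × 0.962 = 517
20–29: 454 × 0.942 = 428
30–39: 1024 × 0.949 = 972
40–49: 1225 × 0.921 = 1128
50+: 892 × 0.93 + 1107 × 0.341 = 830 + 377 = 1207
Giving 547 / 517 / 428 / 972 / 1128 / 1207.
Period 4.
Births: 428 × 0.16 = 68 ; 972 × 0.253 = 246 ; 1128 × 0.082 = 92 — total 406
10–19: 547 × 0.962 = 526
20–29: 517 × 0.942 = 487
30–39: 428 × 0.949 = 406
40–49: 972 × 0.921 = 895
50+: 1128 × 0.93 + 1207 × 0.341 = 1049 + 412 = 1461
Giving 406 / 526 / 487 / 406 / 895 / 1461.
Total after period 4: 406 + 526 + 487 + 406 + 895 + 1461 = 4181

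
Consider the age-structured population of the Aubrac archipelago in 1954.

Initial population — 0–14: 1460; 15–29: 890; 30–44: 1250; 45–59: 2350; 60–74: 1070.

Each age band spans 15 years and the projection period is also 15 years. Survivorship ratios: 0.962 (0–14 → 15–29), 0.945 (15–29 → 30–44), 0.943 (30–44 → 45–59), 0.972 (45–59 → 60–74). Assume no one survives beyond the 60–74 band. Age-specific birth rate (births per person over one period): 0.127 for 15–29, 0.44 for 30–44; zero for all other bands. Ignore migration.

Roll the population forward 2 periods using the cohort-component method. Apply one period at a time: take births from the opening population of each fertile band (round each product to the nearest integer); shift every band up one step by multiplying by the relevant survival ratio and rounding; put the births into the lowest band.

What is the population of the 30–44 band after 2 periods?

1328

Call the bands 1 to 5, youngest first.
Period 1:
Births: 890 × 0.127 = 113  |  1250 × 0.44 = 550 ⇒ total 663
Band 2: 1460 × 0.962 = 1405
Band 3: 890 × 0.945 = 841
Band 4: 1250 × 0.943 = 1179
Band 5: 2350 × 0.972 = 2284
End of period: [663, 1405, 841, 1179, 2284]
Period 2:
Births: 1405 × 0.127 = 178  |  841 × 0.44 = 370 ⇒ total 548
Band 2: 663 × 0.962 = 638
Band 3: 1405 × 0.945 = 1328
Band 4: 841 × 0.943 = 793
Band 5: 1179 × 0.972 = 1146
End of period: [548, 638, 1328, 793, 1146]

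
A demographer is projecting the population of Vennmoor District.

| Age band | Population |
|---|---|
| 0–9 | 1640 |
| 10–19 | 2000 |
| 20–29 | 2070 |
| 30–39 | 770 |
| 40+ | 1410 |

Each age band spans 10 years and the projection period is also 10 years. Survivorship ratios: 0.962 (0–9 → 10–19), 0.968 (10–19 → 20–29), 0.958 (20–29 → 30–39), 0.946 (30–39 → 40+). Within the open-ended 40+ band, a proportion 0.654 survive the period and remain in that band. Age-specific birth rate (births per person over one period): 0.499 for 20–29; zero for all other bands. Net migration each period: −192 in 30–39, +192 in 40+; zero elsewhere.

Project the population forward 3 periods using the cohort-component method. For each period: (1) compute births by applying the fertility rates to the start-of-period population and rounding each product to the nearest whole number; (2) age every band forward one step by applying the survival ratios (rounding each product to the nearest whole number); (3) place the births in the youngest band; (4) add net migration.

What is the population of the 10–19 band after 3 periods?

929

(Groups numbered youngest = 1 to oldest = 5.)
[period 1]
Births: 2070 * 0.499 = 1033
Group 2: 1640 * 0.962 = 1578
Group 3: 2000 * 0.968 = 1936
Group 4: 2070 * 0.958 = 1983
Group 5: 770 * 0.946 + 1410 * 0.654 = 728 + 922 = 1650
Net migration: Group 4 − 192 → 1791; Group 5 + 192 → 1842
End of period: [1033, 1578, 1936, 1791, 1842]
[period 2]
Births: 1936 * 0.499 = 966
Group 2: 1033 * 0.962 = 994
Group 3: 1578 * 0.968 = 1528
Group 4: 1936 * 0.958 = 1855
Group 5: 1791 * 0.946 + 1842 * 0.654 = 1694 + 1205 = 2899
Net migration: Group 4 − 192 → 1663; Group 5 + 192 → 3091
End of period: [966, 994, 1528, 1663, 3091]
[period 3]
Births: 1528 * 0.499 = 762
Group 2: 966 * 0.962 = 929
Group 3: 994 * 0.968 = 962
Group 4: 1528 * 0.958 = 1464
Group 5: 1663 * 0.946 + 3091 * 0.654 = 1573 + 2022 = 3595
Net migration: Group 4 − 192 → 1272; Group 5 + 192 → 3787
End of period: [762, 929, 962, 1272, 3787]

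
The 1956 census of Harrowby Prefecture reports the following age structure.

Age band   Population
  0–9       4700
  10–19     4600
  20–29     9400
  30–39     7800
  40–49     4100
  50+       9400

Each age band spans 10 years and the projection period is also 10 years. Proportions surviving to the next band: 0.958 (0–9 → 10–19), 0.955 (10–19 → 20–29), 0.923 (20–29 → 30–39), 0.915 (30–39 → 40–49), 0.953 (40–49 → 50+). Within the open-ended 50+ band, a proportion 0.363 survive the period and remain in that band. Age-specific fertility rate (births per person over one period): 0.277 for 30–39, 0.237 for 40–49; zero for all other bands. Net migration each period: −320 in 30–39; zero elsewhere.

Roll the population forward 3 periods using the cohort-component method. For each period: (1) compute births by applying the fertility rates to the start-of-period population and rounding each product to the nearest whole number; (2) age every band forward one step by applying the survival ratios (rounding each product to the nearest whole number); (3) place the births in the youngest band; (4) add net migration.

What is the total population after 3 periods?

27339

Period 1:
Births: 7800 * 0.277 = 2161  |  4100 * 0.237 = 972 → total 3133
10–19: 4700 * 0.958 = 4503
20–29: 4600 * 0.955 = 4393
30–39: 9400 * 0.923 = 8676
40–49: 7800 * 0.915 = 7137
50+: 4100 * 0.953 + 9400 * 0.363 = 3907 + 3412 = 7319
Net migration: 30–39 − 320 → 8356
→ [3133, 4503, 4393, 8356, 7137, 7319]
Period 2:
Births: 8356 * 0.277 = 2315  |  7137 * 0.237 = 1691 → total 4006
10–19: 3133 * 0.958 = 3001
20–29: 4503 * 0.955 = 4300
30–39: 4393 * 0.923 = 4055
40–49: 8356 * 0.915 = 7646
50+: 7137 * 0.953 + 7319 * 0.363 = 6802 + 2657 = 9459
Net migration: 30–39 − 320 → 3735
→ [4006, 3001, 4300, 3735, 7646, 9459]
Period 3:
Births: 3735 * 0.277 = 1035  |  7646 * 0.237 = 1812 → total 2847
10–19: 4006 * 0.958 = 3838
20–29: 3001 * 0.955 = 2866
30–39: 4300 * 0.923 = 3969
40–49: 3735 * 0.915 = 3418
50+: 7646 * 0.953 + 9459 * 0.363 = 7287 + 3434 = 10721
Net migration: 30–39 − 320 → 3649
→ [2847, 3838, 2866, 3649, 3418, 10721]
Total after period 3: 2847 + 3838 + 2866 + 3649 + 3418 + 10721 = 27339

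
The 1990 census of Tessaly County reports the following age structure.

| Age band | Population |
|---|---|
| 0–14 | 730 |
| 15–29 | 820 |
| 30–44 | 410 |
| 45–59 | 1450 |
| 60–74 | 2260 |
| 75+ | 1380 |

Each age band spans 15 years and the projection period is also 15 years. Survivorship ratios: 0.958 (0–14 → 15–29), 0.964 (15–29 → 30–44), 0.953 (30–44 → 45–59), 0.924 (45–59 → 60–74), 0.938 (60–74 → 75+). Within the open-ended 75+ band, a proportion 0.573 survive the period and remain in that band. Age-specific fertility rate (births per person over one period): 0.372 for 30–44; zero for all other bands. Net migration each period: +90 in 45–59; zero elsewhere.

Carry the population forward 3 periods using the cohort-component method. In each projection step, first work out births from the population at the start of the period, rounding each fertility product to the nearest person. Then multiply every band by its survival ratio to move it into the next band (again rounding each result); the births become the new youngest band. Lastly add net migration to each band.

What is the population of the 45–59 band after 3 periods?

(Bands numbered youngest = 1 to oldest = 6.)
After projecting period 1:
Births: 410 * 0.372 = 153
Band 2: 730 * 0.958 = 699
Band 3: 820 * 0.964 = 790
Band 4: 410 * 0.953 = 391
Band 5: 1450 * 0.924 = 1340
Band 6: 2260 * 0.938 + 1380 * 0.573 = 2120 + 791 = 2911
Net migration: Band 4 + 90 → 481
End of period: [153, 699, 790, 481, 1340, 2911]
After projecting period 2:
Births: 790 * 0.372 = 294
Band 2: 153 * 0.958 = 147
Band 3: 699 * 0.964 = 674
Band 4: 790 * 0.953 = 753
Band 5: 481 * 0.924 = 444
Band 6: 1340 * 0.938 + 2911 * 0.573 = 1257 + 1668 = 2925
Net migration: Band 4 + 90 → 843
End of period: [294, 147, 674, 843, 444, 2925]
After projecting period 3:
Births: 674 * 0.372 = 251
Band 2: 294 * 0.958 = 282
Band 3: 147 * 0.964 = 142
Band 4: 674 * 0.953 = 642
Band 5: 843 * 0.924 = 779
Band 6: 444 * 0.938 + 2925 * 0.573 = 416 + 1676 = 2092
Net migration: Band 4 + 90 → 732
End of period: [251, 282, 142, 732, 779, 2092]

732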